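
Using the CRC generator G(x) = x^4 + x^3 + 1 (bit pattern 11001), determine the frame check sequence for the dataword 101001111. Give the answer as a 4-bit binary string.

0011

Append 4 zeros: 1010011110000. Divide by 11001 (XOR where the leading bit is 1):
  pos 0: 10100 XOR 11001 = 01101
  pos 1: 11011 XOR 11001 = 00010
  pos 4: 10111 XOR 11001 = 01110
  pos 5: 11100 XOR 11001 = 00101
  pos 7: 10100 XOR 11001 = 01101
  pos 8: 11010 XOR 11001 = 00011
Remainder (last 4 bits) = 0011. This is the CRC / FCS.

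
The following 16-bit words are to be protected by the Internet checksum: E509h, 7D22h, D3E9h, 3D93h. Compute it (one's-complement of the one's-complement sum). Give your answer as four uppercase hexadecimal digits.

8C56

One's-complement addition (fold any carry out of bit 15 back into bit 0):
  0xE509 + 0x7D22 = 0x1622B → wrap carry → 0x622C
  0x622C + 0xD3E9 = 0x13615 → wrap carry → 0x3616
  0x3616 + 0x3D93 = 0x073A9
One's-complement sum = 0x73A9.
Checksum = ~0x73A9 & 0xFFFF = 0x8C56.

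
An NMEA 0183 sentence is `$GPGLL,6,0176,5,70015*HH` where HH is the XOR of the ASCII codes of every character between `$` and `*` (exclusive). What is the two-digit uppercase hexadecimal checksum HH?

60

XOR the ASCII codes of the payload characters:
  'G' = 0x47 → acc = 0x47
  'P' = 0x50 → acc = 0x17
  'G' = 0x47 → acc = 0x50
  'L' = 0x4C → acc = 0x1C
  'L' = 0x4C → acc = 0x50
  ',' = 0x2C → acc = 0x7C
  '6' = 0x36 → acc = 0x4A
  ',' = 0x2C → acc = 0x66
  '0' = 0x30 → acc = 0x56
  '1' = 0x31 → acc = 0x67
  '7' = 0x37 → acc = 0x50
  '6' = 0x36 → acc = 0x66
  ',' = 0x2C → acc = 0x4A
  '5' = 0x35 → acc = 0x7F
  ',' = 0x2C → acc = 0x53
  '7' = 0x37 → acc = 0x64
  '0' = 0x30 → acc = 0x54
  '0' = 0x30 → acc = 0x64
  '1' = 0x31 → acc = 0x55
  '5' = 0x35 → acc = 0x60
Checksum = 0x60.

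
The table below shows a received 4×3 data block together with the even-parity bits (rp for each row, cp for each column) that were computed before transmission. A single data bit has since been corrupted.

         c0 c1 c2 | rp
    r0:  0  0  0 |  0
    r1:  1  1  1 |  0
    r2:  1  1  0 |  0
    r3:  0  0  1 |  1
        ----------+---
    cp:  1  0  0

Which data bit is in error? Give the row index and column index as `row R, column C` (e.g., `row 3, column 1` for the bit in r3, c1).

row 1, column 0

Recompute each row's even parity and compare to rp:
  r0: data parity 0, sent rp 0 → ok
  r1: data parity 1, sent rp 0 → mismatch
  r2: data parity 0, sent rp 0 → ok
  r3: data parity 1, sent rp 1 → ok
Recompute each column's even parity and compare to cp:
  c0: data parity 0, sent cp 1 → mismatch
  c1: data parity 0, sent cp 0 → ok
  c2: data parity 0, sent cp 0 → ok
Exactly one row (r1) and one column (c0) fail → the flipped bit is at their intersection.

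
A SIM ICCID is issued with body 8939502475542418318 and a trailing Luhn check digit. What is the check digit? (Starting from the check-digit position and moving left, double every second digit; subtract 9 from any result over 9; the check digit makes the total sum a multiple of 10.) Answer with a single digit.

3

Partial digits right→left: 8 1 3 8 1 4 2 4 5 5 7 4 2 0 5 9 3 9 8
Double every second digit counting from the check-digit position (so the 1st, 3rd, 5th, ... of the partial from the right).
  doubled (with −9 where >9): 7 6 2 4 1 5 4 1 6 7 → sum 43
  kept as-is: 1 8 4 4 5 4 0 9 9 → sum 44
Total = 43 + 44 = 87.
Check digit = (10 − (87 mod 10)) mod 10 = 3.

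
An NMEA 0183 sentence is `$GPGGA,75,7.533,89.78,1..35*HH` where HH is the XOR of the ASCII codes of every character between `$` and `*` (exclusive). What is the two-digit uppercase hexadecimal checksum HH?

XOR the ASCII codes of the payload characters:
  'G' = 0x47 → acc = 0x47
  'P' = 0x50 → acc = 0x17
  'G' = 0x47 → acc = 0x50
  'G' = 0x47 → acc = 0x17
  'A' = 0x41 → acc = 0x56
  ',' = 0x2C → acc = 0x7A
  '7' = 0x37 → acc = 0x4D
  '5' = 0x35 → acc = 0x78
  ',' = 0x2C → acc = 0x54
  '7' = 0x37 → acc = 0x63
  '.' = 0x2E → acc = 0x4D
  '5' = 0x35 → acc = 0x78
  '3' = 0x33 → acc = 0x4B
  '3' = 0x33 → acc = 0x78
  ',' = 0x2C → acc = 0x54
  '8' = 0x38 → acc = 0x6C
  '9' = 0x39 → acc = 0x55
  '.' = 0x2E → acc = 0x7B
  '7' = 0x37 → acc = 0x4C
  '8' = 0x38 → acc = 0x74
  ',' = 0x2C → acc = 0x58
  '1' = 0x31 → acc = 0x69
  '.' = 0x2E → acc = 0x47
  '.' = 0x2E → acc = 0x69
  '3' = 0x33 → acc = 0x5A
  '5' = 0x35 → acc = 0x6F
Checksum = 0x6F.

6F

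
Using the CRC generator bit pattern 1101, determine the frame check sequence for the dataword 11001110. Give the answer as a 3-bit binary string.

011

Append 3 zeros: 11001110000. Divide by 1101 (XOR where the leading bit is 1):
  pos 0: 1100 XOR 1101 = 0001
  pos 3: 1111 XOR 1101 = 0010
  pos 5: 1000 XOR 1101 = 0101
  pos 6: 1010 XOR 1101 = 0111
  pos 7: 1110 XOR 1101 = 0011
Remainder (last 3 bits) = 011. This is the CRC / FCS.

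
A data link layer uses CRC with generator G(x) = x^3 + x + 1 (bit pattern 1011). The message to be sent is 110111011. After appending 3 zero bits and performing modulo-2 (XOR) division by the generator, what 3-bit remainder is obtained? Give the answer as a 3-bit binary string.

110

Append 3 zeros: 110111011000. Divide by 1011 (XOR where the leading bit is 1):
  pos 0: 1101 XOR 1011 = 0110
  pos 1: 1101 XOR 1011 = 0110
  pos 2: 1101 XOR 1011 = 0110
  pos 3: 1100 XOR 1011 = 0111
  pos 4: 1111 XOR 1011 = 0100
  pos 5: 1001 XOR 1011 = 0010
  pos 7: 1000 XOR 1011 = 0011
Remainder (last 3 bits) = 110. This is the CRC / FCS.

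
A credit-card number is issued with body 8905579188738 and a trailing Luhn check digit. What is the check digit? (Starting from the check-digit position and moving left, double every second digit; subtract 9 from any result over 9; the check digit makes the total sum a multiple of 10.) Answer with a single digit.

Partial digits right→left: 8 3 7 8 8 1 9 7 5 5 0 9 8
Double every second digit counting from the check-digit position (so the 1st, 3rd, 5th, ... of the partial from the right).
  doubled (with −9 where >9): 7 5 7 9 1 0 7 → sum 36
  kept as-is: 3 8 1 7 5 9 → sum 33
Total = 36 + 33 = 69.
Check digit = (10 − (69 mod 10)) mod 10 = 1.

1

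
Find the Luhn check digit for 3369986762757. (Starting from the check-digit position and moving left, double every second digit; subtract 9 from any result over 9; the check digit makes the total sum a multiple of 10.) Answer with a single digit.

Partial digits right→left: 7 5 7 2 6 7 6 8 9 9 6 3 3
Double every second digit counting from the check-digit position (so the 1st, 3rd, 5th, ... of the partial from the right).
  doubled (with −9 where >9): 5 5 3 3 9 3 6 → sum 34
  kept as-is: 5 2 7 8 9 3 → sum 34
Total = 34 + 34 = 68.
Check digit = (10 − (68 mod 10)) mod 10 = 2.

2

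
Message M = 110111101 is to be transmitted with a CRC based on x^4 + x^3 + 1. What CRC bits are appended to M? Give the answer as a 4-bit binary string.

0100

Append 4 zeros: 1101111010000. Divide by 11001 (XOR where the leading bit is 1):
  pos 0: 11011 XOR 11001 = 00010
  pos 3: 10110 XOR 11001 = 01111
  pos 4: 11111 XOR 11001 = 00110
  pos 6: 11000 XOR 11001 = 00001
Remainder (last 4 bits) = 0100. This is the CRC / FCS.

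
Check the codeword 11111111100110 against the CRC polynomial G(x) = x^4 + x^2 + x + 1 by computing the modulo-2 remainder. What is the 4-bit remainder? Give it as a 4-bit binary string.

1110

Modulo-2 division of 11111111100110 by 10111:
  pos 0: 11111 XOR 10111 = 01000
  pos 1: 10001 XOR 10111 = 00110
  pos 3: 11011 XOR 10111 = 01100
  pos 4: 11001 XOR 10111 = 01110
  pos 5: 11100 XOR 10111 = 01011
  pos 6: 10110 XOR 10111 = 00001
Remainder = 1110 (nonzero — an error is detected).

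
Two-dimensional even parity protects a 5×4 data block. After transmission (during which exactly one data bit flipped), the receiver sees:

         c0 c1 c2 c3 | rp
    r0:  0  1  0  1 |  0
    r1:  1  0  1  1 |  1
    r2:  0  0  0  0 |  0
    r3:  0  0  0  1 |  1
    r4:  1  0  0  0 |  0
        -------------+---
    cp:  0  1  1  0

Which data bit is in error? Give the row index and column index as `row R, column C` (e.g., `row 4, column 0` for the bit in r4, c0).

Recompute each row's even parity and compare to rp:
  r0: data parity 0, sent rp 0 → ok
  r1: data parity 1, sent rp 1 → ok
  r2: data parity 0, sent rp 0 → ok
  r3: data parity 1, sent rp 1 → ok
  r4: data parity 1, sent rp 0 → mismatch
Recompute each column's even parity and compare to cp:
  c0: data parity 0, sent cp 0 → ok
  c1: data parity 1, sent cp 1 → ok
  c2: data parity 1, sent cp 1 → ok
  c3: data parity 1, sent cp 0 → mismatch
Exactly one row (r4) and one column (c3) fail → the flipped bit is at their intersection.

row 4, column 3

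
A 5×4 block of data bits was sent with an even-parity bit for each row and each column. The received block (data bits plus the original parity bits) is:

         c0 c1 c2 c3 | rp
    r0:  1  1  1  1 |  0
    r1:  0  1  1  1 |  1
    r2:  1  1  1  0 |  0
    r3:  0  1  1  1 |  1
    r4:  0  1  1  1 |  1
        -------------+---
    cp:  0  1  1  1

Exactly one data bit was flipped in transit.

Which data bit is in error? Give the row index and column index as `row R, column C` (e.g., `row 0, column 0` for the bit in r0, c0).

row 2, column 3

Recompute each row's even parity and compare to rp:
  r0: data parity 0, sent rp 0 → ok
  r1: data parity 1, sent rp 1 → ok
  r2: data parity 1, sent rp 0 → mismatch
  r3: data parity 1, sent rp 1 → ok
  r4: data parity 1, sent rp 1 → ok
Recompute each column's even parity and compare to cp:
  c0: data parity 0, sent cp 0 → ok
  c1: data parity 1, sent cp 1 → ok
  c2: data parity 1, sent cp 1 → ok
  c3: data parity 0, sent cp 1 → mismatch
Exactly one row (r2) and one column (c3) fail → the flipped bit is at their intersection.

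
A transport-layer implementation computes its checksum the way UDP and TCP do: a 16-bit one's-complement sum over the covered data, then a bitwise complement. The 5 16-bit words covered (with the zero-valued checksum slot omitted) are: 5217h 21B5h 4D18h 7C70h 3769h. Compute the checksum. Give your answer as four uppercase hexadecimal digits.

One's-complement addition (fold any carry out of bit 15 back into bit 0):
  0x5217 + 0x21B5 = 0x073CC
  0x73CC + 0x4D18 = 0x0C0E4
  0xC0E4 + 0x7C70 = 0x13D54 → wrap carry → 0x3D55
  0x3D55 + 0x3769 = 0x074BE
One's-complement sum = 0x74BE.
Checksum = ~0x74BE & 0xFFFF = 0x8B41.

8B41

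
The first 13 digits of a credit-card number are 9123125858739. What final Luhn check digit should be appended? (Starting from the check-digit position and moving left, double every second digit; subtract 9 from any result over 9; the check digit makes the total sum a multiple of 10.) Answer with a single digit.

Partial digits right→left: 9 3 7 8 5 8 5 2 1 3 2 1 9
Double every second digit counting from the check-digit position (so the 1st, 3rd, 5th, ... of the partial from the right).
  doubled (with −9 where >9): 9 5 1 1 2 4 9 → sum 31
  kept as-is: 3 8 8 2 3 1 → sum 25
Total = 31 + 25 = 56.
Check digit = (10 − (56 mod 10)) mod 10 = 4.

4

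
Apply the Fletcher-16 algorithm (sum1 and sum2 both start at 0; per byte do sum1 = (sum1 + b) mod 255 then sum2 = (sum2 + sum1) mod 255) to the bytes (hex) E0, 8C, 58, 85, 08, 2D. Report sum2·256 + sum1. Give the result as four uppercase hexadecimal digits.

3380

Running sums (mod 255):
  after byte 0 (E0): sum1=224, sum2=224
  after byte 1 (8C): sum1=109, sum2=78
  after byte 2 (58): sum1=197, sum2=20
  after byte 3 (85): sum1=75, sum2=95
  after byte 4 (08): sum1=83, sum2=178
  after byte 5 (2D): sum1=128, sum2=51
Checksum = sum2·256 + sum1 = 51·256 + 128 = 13184 = 0x3380.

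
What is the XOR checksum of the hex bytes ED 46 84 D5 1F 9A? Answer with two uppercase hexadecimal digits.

7F

XOR the bytes together:
  start with 0xED
  0xED ⊕ 0x46 = 0xAB
  0xAB ⊕ 0x84 = 0x2F
  0x2F ⊕ 0xD5 = 0xFA
  0xFA ⊕ 0x1F = 0xE5
  0xE5 ⊕ 0x9A = 0x7F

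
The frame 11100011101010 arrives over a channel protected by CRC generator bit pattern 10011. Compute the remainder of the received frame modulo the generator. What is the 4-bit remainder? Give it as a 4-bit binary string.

Modulo-2 division of 11100011101010 by 10011:
  pos 0: 11100 XOR 10011 = 01111
  pos 1: 11110 XOR 10011 = 01101
  pos 2: 11011 XOR 10011 = 01000
  pos 3: 10001 XOR 10011 = 00010
  pos 6: 10101 XOR 10011 = 00110
  pos 8: 11001 XOR 10011 = 01010
  pos 9: 10100 XOR 10011 = 00111
Remainder = 0111 (nonzero — an error is detected).

0111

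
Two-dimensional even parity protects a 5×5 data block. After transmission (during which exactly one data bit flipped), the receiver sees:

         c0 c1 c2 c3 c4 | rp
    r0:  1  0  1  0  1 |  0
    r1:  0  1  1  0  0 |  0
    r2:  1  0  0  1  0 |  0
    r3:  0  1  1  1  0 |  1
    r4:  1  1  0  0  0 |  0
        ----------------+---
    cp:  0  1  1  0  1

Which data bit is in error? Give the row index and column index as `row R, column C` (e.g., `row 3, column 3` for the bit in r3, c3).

row 0, column 0

Recompute each row's even parity and compare to rp:
  r0: data parity 1, sent rp 0 → mismatch
  r1: data parity 0, sent rp 0 → ok
  r2: data parity 0, sent rp 0 → ok
  r3: data parity 1, sent rp 1 → ok
  r4: data parity 0, sent rp 0 → ok
Recompute each column's even parity and compare to cp:
  c0: data parity 1, sent cp 0 → mismatch
  c1: data parity 1, sent cp 1 → ok
  c2: data parity 1, sent cp 1 → ok
  c3: data parity 0, sent cp 0 → ok
  c4: data parity 1, sent cp 1 → ok
Exactly one row (r0) and one column (c0) fail → the flipped bit is at their intersection.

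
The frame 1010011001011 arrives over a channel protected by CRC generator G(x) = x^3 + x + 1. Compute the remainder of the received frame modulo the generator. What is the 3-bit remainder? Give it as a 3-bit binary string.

000

Modulo-2 division of 1010011001011 by 1011:
  pos 0: 1010 XOR 1011 = 0001
  pos 3: 1011 XOR 1011 = 0000
  pos 9: 1011 XOR 1011 = 0000
Remainder = 000 (zero — the frame passes the CRC check).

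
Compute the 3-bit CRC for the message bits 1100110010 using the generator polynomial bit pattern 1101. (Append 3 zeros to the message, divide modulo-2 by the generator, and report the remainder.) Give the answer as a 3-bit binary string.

000

Append 3 zeros: 1100110010000. Divide by 1101 (XOR where the leading bit is 1):
  pos 0: 1100 XOR 1101 = 0001
  pos 3: 1110 XOR 1101 = 0011
  pos 5: 1101 XOR 1101 = 0000
Remainder (last 3 bits) = 000. This is the CRC / FCS.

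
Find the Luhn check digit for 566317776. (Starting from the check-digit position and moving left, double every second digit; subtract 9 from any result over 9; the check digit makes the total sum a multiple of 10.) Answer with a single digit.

3

Partial digits right→left: 6 7 7 7 1 3 6 6 5
Double every second digit counting from the check-digit position (so the 1st, 3rd, 5th, ... of the partial from the right).
  doubled (with −9 where >9): 3 5 2 3 1 → sum 14
  kept as-is: 7 7 3 6 → sum 23
Total = 14 + 23 = 37.
Check digit = (10 − (37 mod 10)) mod 10 = 3.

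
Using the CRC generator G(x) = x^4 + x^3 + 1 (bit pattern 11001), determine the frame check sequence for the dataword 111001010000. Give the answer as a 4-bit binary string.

1111

Append 4 zeros: 1110010100000000. Divide by 11001 (XOR where the leading bit is 1):
  pos 0: 11100 XOR 11001 = 00101
  pos 2: 10110 XOR 11001 = 01111
  pos 3: 11111 XOR 11001 = 00110
  pos 5: 11000 XOR 11001 = 00001
  pos 9: 10000 XOR 11001 = 01001
  pos 10: 10010 XOR 11001 = 01011
  pos 11: 10110 XOR 11001 = 01111
Remainder (last 4 bits) = 1111. This is the CRC / FCS.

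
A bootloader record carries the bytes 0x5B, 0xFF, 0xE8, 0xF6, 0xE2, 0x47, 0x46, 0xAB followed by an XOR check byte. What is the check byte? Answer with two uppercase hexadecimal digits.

F2

XOR the bytes together:
  start with 0x5B
  0x5B ⊕ 0xFF = 0xA4
  0xA4 ⊕ 0xE8 = 0x4C
  0x4C ⊕ 0xF6 = 0xBA
  0xBA ⊕ 0xE2 = 0x58
  0x58 ⊕ 0x47 = 0x1F
  0x1F ⊕ 0x46 = 0x59
  0x59 ⊕ 0xAB = 0xF2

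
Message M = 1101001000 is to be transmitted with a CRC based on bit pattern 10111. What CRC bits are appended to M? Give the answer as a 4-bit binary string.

Append 4 zeros: 11010010000000. Divide by 10111 (XOR where the leading bit is 1):
  pos 0: 11010 XOR 10111 = 01101
  pos 1: 11010 XOR 10111 = 01101
  pos 2: 11011 XOR 10111 = 01100
  pos 3: 11000 XOR 10111 = 01111
  pos 4: 11110 XOR 10111 = 01001
  pos 5: 10010 XOR 10111 = 00101
  pos 7: 10100 XOR 10111 = 00011
Remainder (last 4 bits) = 1100. This is the CRC / FCS.

1100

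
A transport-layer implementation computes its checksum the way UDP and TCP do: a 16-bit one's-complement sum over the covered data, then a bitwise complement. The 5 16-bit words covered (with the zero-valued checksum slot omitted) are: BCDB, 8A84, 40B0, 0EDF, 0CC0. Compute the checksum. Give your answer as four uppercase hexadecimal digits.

One's-complement addition (fold any carry out of bit 15 back into bit 0):
  0xBCDB + 0x8A84 = 0x1475F → wrap carry → 0x4760
  0x4760 + 0x40B0 = 0x08810
  0x8810 + 0x0EDF = 0x096EF
  0x96EF + 0x0CC0 = 0x0A3AF
One's-complement sum = 0xA3AF.
Checksum = ~0xA3AF & 0xFFFF = 0x5C50.

5C50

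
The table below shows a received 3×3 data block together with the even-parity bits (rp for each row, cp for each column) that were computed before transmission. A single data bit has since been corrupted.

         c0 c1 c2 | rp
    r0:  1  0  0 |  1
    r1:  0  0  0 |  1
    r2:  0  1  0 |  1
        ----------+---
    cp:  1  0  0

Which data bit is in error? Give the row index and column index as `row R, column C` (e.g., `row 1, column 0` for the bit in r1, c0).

Recompute each row's even parity and compare to rp:
  r0: data parity 1, sent rp 1 → ok
  r1: data parity 0, sent rp 1 → mismatch
  r2: data parity 1, sent rp 1 → ok
Recompute each column's even parity and compare to cp:
  c0: data parity 1, sent cp 1 → ok
  c1: data parity 1, sent cp 0 → mismatch
  c2: data parity 0, sent cp 0 → ok
Exactly one row (r1) and one column (c1) fail → the flipped bit is at their intersection.

row 1, column 1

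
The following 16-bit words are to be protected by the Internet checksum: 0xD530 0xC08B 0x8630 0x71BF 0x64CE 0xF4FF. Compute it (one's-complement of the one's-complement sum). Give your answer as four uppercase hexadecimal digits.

1885

One's-complement addition (fold any carry out of bit 15 back into bit 0):
  0xD530 + 0xC08B = 0x195BB → wrap carry → 0x95BC
  0x95BC + 0x8630 = 0x11BEC → wrap carry → 0x1BED
  0x1BED + 0x71BF = 0x08DAC
  0x8DAC + 0x64CE = 0x0F27A
  0xF27A + 0xF4FF = 0x1E779 → wrap carry → 0xE77A
One's-complement sum = 0xE77A.
Checksum = ~0xE77A & 0xFFFF = 0x1885.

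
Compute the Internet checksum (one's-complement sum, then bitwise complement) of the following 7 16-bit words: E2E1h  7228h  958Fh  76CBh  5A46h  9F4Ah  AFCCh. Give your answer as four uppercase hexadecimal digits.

F53C

One's-complement addition (fold any carry out of bit 15 back into bit 0):
  0xE2E1 + 0x7228 = 0x15509 → wrap carry → 0x550A
  0x550A + 0x958F = 0x0EA99
  0xEA99 + 0x76CB = 0x16164 → wrap carry → 0x6165
  0x6165 + 0x5A46 = 0x0BBAB
  0xBBAB + 0x9F4A = 0x15AF5 → wrap carry → 0x5AF6
  0x5AF6 + 0xAFCC = 0x10AC2 → wrap carry → 0x0AC3
One's-complement sum = 0x0AC3.
Checksum = ~0x0AC3 & 0xFFFF = 0xF53C.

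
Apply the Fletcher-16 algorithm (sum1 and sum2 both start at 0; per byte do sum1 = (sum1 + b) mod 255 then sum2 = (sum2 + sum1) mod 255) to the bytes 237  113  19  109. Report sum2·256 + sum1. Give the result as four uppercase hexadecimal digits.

9FDF

Running sums (mod 255):
  after byte 0 (237): sum1=237, sum2=237
  after byte 1 (113): sum1=95, sum2=77
  after byte 2 (19): sum1=114, sum2=191
  after byte 3 (109): sum1=223, sum2=159
Checksum = sum2·256 + sum1 = 159·256 + 223 = 40927 = 0x9FDF.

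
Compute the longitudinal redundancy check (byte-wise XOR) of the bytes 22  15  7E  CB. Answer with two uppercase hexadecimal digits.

82

XOR the bytes together:
  start with 0x22
  0x22 ⊕ 0x15 = 0x37
  0x37 ⊕ 0x7E = 0x49
  0x49 ⊕ 0xCB = 0x82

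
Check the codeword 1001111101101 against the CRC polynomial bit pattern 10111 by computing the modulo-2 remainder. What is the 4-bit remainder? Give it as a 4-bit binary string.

Modulo-2 division of 1001111101101 by 10111:
  pos 0: 10011 XOR 10111 = 00100
  pos 2: 10011 XOR 10111 = 00100
  pos 4: 10010 XOR 10111 = 00101
  pos 6: 10111 XOR 10111 = 00000
Remainder = 0001 (nonzero — an error is detected).

0001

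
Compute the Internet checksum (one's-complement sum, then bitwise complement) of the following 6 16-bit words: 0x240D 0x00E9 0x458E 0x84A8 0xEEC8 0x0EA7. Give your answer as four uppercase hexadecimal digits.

One's-complement addition (fold any carry out of bit 15 back into bit 0):
  0x240D + 0x00E9 = 0x024F6
  0x24F6 + 0x458E = 0x06A84
  0x6A84 + 0x84A8 = 0x0EF2C
  0xEF2C + 0xEEC8 = 0x1DDF4 → wrap carry → 0xDDF5
  0xDDF5 + 0x0EA7 = 0x0EC9C
One's-complement sum = 0xEC9C.
Checksum = ~0xEC9C & 0xFFFF = 0x1363.

1363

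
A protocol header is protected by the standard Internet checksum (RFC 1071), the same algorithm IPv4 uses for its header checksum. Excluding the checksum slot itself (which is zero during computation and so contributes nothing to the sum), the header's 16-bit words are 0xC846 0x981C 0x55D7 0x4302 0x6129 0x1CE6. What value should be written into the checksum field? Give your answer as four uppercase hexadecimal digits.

88B3

One's-complement addition (fold any carry out of bit 15 back into bit 0):
  0xC846 + 0x981C = 0x16062 → wrap carry → 0x6063
  0x6063 + 0x55D7 = 0x0B63A
  0xB63A + 0x4302 = 0x0F93C
  0xF93C + 0x6129 = 0x15A65 → wrap carry → 0x5A66
  0x5A66 + 0x1CE6 = 0x0774C
One's-complement sum = 0x774C.
Checksum = ~0x774C & 0xFFFF = 0x88B3.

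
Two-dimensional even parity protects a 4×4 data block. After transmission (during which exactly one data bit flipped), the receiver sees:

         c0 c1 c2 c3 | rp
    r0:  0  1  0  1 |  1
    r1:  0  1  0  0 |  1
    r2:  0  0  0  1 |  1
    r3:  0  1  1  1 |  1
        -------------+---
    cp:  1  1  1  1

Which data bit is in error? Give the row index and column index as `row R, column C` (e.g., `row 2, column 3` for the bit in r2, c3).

Recompute each row's even parity and compare to rp:
  r0: data parity 0, sent rp 1 → mismatch
  r1: data parity 1, sent rp 1 → ok
  r2: data parity 1, sent rp 1 → ok
  r3: data parity 1, sent rp 1 → ok
Recompute each column's even parity and compare to cp:
  c0: data parity 0, sent cp 1 → mismatch
  c1: data parity 1, sent cp 1 → ok
  c2: data parity 1, sent cp 1 → ok
  c3: data parity 1, sent cp 1 → ok
Exactly one row (r0) and one column (c0) fail → the flipped bit is at their intersection.

row 0, column 0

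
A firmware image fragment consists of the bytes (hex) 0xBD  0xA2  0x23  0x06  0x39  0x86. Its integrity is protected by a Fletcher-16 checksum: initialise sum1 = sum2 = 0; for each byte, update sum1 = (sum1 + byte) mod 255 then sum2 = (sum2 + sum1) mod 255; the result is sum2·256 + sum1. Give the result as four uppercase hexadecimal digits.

Running sums (mod 255):
  after byte 0 (0xBD): sum1=189, sum2=189
  after byte 1 (0xA2): sum1=96, sum2=30
  after byte 2 (0x23): sum1=131, sum2=161
  after byte 3 (0x06): sum1=137, sum2=43
  after byte 4 (0x39): sum1=194, sum2=237
  after byte 5 (0x86): sum1=73, sum2=55
Checksum = sum2·256 + sum1 = 55·256 + 73 = 14153 = 0x3749.

3749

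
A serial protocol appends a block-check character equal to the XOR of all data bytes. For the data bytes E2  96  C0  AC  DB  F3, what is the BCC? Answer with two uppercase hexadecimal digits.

30

XOR the bytes together:
  start with 0xE2
  0xE2 ⊕ 0x96 = 0x74
  0x74 ⊕ 0xC0 = 0xB4
  0xB4 ⊕ 0xAC = 0x18
  0x18 ⊕ 0xDB = 0xC3
  0xC3 ⊕ 0xF3 = 0x30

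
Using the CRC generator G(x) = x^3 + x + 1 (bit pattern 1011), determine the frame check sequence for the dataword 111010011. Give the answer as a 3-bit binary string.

101

Append 3 zeros: 111010011000. Divide by 1011 (XOR where the leading bit is 1):
  pos 0: 1110 XOR 1011 = 0101
  pos 1: 1011 XOR 1011 = 0000
  pos 7: 1100 XOR 1011 = 0111
  pos 8: 1110 XOR 1011 = 0101
Remainder (last 3 bits) = 101. This is the CRC / FCS.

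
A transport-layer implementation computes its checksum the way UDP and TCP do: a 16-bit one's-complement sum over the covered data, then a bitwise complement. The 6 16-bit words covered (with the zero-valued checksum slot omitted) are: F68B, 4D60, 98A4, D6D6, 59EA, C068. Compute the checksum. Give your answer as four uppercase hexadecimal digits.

One's-complement addition (fold any carry out of bit 15 back into bit 0):
  0xF68B + 0x4D60 = 0x143EB → wrap carry → 0x43EC
  0x43EC + 0x98A4 = 0x0DC90
  0xDC90 + 0xD6D6 = 0x1B366 → wrap carry → 0xB367
  0xB367 + 0x59EA = 0x10D51 → wrap carry → 0x0D52
  0x0D52 + 0xC068 = 0x0CDBA
One's-complement sum = 0xCDBA.
Checksum = ~0xCDBA & 0xFFFF = 0x3245.

3245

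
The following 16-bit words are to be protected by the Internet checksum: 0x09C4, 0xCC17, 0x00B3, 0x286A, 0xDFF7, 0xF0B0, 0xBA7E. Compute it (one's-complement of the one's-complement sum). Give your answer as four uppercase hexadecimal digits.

One's-complement addition (fold any carry out of bit 15 back into bit 0):
  0x09C4 + 0xCC17 = 0x0D5DB
  0xD5DB + 0x00B3 = 0x0D68E
  0xD68E + 0x286A = 0x0FEF8
  0xFEF8 + 0xDFF7 = 0x1DEEF → wrap carry → 0xDEF0
  0xDEF0 + 0xF0B0 = 0x1CFA0 → wrap carry → 0xCFA1
  0xCFA1 + 0xBA7E = 0x18A1F → wrap carry → 0x8A20
One's-complement sum = 0x8A20.
Checksum = ~0x8A20 & 0xFFFF = 0x75DF.

75DF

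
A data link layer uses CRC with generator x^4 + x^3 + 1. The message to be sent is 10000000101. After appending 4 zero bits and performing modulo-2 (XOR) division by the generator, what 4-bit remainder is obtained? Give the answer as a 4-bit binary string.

1010

Append 4 zeros: 100000001010000. Divide by 11001 (XOR where the leading bit is 1):
  pos 0: 10000 XOR 11001 = 01001
  pos 1: 10010 XOR 11001 = 01011
  pos 2: 10110 XOR 11001 = 01111
  pos 3: 11110 XOR 11001 = 00111
  pos 5: 11110 XOR 11001 = 00111
  pos 7: 11110 XOR 11001 = 00111
  pos 9: 11100 XOR 11001 = 00101
Remainder (last 4 bits) = 1010. This is the CRC / FCS.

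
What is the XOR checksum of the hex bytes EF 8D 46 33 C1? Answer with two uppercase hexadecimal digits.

XOR the bytes together:
  start with 0xEF
  0xEF ⊕ 0x8D = 0x62
  0x62 ⊕ 0x46 = 0x24
  0x24 ⊕ 0x33 = 0x17
  0x17 ⊕ 0xC1 = 0xD6

D6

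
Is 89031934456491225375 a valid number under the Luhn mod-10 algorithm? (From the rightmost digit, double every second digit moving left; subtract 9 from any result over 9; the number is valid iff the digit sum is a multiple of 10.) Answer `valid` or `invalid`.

From the right, keep odd positions and double even positions (subtract 9 from any doubled value over 9):
  doubled (positions 2,4,...): 5 1 4 9 3 8 6 2 0 7 → sum 45
  kept (positions 1,3,...): 5 3 2 1 4 5 4 9 3 9 → sum 45
Total = 90.
90 mod 10 = 0, so the number is valid.

valid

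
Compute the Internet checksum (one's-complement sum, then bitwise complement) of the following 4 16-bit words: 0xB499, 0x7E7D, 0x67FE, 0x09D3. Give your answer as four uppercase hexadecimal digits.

One's-complement addition (fold any carry out of bit 15 back into bit 0):
  0xB499 + 0x7E7D = 0x13316 → wrap carry → 0x3317
  0x3317 + 0x67FE = 0x09B15
  0x9B15 + 0x09D3 = 0x0A4E8
One's-complement sum = 0xA4E8.
Checksum = ~0xA4E8 & 0xFFFF = 0x5B17.

5B17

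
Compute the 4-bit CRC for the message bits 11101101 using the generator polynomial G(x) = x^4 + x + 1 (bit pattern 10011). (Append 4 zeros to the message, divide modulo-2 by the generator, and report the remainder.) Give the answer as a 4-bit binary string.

Append 4 zeros: 111011010000. Divide by 10011 (XOR where the leading bit is 1):
  pos 0: 11101 XOR 10011 = 01110
  pos 1: 11101 XOR 10011 = 01110
  pos 2: 11100 XOR 10011 = 01111
  pos 3: 11111 XOR 10011 = 01100
  pos 4: 11000 XOR 10011 = 01011
  pos 5: 10110 XOR 10011 = 00101
  pos 7: 10100 XOR 10011 = 00111
Remainder (last 4 bits) = 0111. This is the CRC / FCS.

0111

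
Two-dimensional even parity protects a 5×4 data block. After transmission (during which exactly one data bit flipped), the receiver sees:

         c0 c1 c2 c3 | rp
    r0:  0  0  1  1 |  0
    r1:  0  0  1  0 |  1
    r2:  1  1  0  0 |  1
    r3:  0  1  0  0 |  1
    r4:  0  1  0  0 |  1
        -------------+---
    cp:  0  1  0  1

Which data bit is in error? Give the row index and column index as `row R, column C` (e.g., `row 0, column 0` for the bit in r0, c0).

Recompute each row's even parity and compare to rp:
  r0: data parity 0, sent rp 0 → ok
  r1: data parity 1, sent rp 1 → ok
  r2: data parity 0, sent rp 1 → mismatch
  r3: data parity 1, sent rp 1 → ok
  r4: data parity 1, sent rp 1 → ok
Recompute each column's even parity and compare to cp:
  c0: data parity 1, sent cp 0 → mismatch
  c1: data parity 1, sent cp 1 → ok
  c2: data parity 0, sent cp 0 → ok
  c3: data parity 1, sent cp 1 → ok
Exactly one row (r2) and one column (c0) fail → the flipped bit is at their intersection.

row 2, column 0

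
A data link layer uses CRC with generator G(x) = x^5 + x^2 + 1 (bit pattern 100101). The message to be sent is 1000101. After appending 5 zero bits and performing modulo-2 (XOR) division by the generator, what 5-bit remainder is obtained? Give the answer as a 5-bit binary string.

Append 5 zeros: 100010100000. Divide by 100101 (XOR where the leading bit is 1):
  pos 0: 100010 XOR 100101 = 000111
  pos 3: 111100 XOR 100101 = 011001
  pos 4: 110010 XOR 100101 = 010111
  pos 5: 101110 XOR 100101 = 001011
Remainder (last 5 bits) = 10110. This is the CRC / FCS.

10110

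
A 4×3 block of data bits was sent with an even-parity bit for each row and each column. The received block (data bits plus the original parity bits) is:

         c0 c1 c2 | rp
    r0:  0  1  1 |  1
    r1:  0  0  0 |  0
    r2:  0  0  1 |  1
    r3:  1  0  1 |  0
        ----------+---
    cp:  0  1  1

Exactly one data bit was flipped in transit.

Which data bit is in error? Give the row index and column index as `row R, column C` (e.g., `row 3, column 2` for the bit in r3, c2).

Recompute each row's even parity and compare to rp:
  r0: data parity 0, sent rp 1 → mismatch
  r1: data parity 0, sent rp 0 → ok
  r2: data parity 1, sent rp 1 → ok
  r3: data parity 0, sent rp 0 → ok
Recompute each column's even parity and compare to cp:
  c0: data parity 1, sent cp 0 → mismatch
  c1: data parity 1, sent cp 1 → ok
  c2: data parity 1, sent cp 1 → ok
Exactly one row (r0) and one column (c0) fail → the flipped bit is at their intersection.

row 0, column 0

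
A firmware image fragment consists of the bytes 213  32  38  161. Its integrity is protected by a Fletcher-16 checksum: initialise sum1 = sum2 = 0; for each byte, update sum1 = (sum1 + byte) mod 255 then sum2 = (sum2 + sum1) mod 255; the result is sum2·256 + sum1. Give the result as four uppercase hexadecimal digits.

A5BD

Running sums (mod 255):
  after byte 0 (213): sum1=213, sum2=213
  after byte 1 (32): sum1=245, sum2=203
  after byte 2 (38): sum1=28, sum2=231
  after byte 3 (161): sum1=189, sum2=165
Checksum = sum2·256 + sum1 = 165·256 + 189 = 42429 = 0xA5BD.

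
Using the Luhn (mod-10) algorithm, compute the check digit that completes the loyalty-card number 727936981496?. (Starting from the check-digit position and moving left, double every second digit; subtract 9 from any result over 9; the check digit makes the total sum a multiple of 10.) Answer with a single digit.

Partial digits right→left: 6 9 4 1 8 9 6 3 9 7 2 7
Double every second digit counting from the check-digit position (so the 1st, 3rd, 5th, ... of the partial from the right).
  doubled (with −9 where >9): 3 8 7 3 9 4 → sum 34
  kept as-is: 9 1 9 3 7 7 → sum 36
Total = 34 + 36 = 70.
Check digit = (10 − (70 mod 10)) mod 10 = 0.

0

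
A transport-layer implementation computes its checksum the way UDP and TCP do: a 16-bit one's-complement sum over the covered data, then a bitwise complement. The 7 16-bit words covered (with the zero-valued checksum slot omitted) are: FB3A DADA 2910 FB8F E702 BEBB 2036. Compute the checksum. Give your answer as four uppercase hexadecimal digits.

3F55

One's-complement addition (fold any carry out of bit 15 back into bit 0):
  0xFB3A + 0xDADA = 0x1D614 → wrap carry → 0xD615
  0xD615 + 0x2910 = 0x0FF25
  0xFF25 + 0xFB8F = 0x1FAB4 → wrap carry → 0xFAB5
  0xFAB5 + 0xE702 = 0x1E1B7 → wrap carry → 0xE1B8
  0xE1B8 + 0xBEBB = 0x1A073 → wrap carry → 0xA074
  0xA074 + 0x2036 = 0x0C0AA
One's-complement sum = 0xC0AA.
Checksum = ~0xC0AA & 0xFFFF = 0x3F55.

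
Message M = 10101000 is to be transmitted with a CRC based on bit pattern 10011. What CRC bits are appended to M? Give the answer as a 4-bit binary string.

1111

Append 4 zeros: 101010000000. Divide by 10011 (XOR where the leading bit is 1):
  pos 0: 10101 XOR 10011 = 00110
  pos 2: 11000 XOR 10011 = 01011
  pos 3: 10110 XOR 10011 = 00101
  pos 5: 10100 XOR 10011 = 00111
  pos 7: 11100 XOR 10011 = 01111
Remainder (last 4 bits) = 1111. This is the CRC / FCS.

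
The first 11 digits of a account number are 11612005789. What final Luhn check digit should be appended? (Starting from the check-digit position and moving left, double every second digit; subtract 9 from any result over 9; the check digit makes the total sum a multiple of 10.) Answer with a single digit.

Partial digits right→left: 9 8 7 5 0 0 2 1 6 1 1
Double every second digit counting from the check-digit position (so the 1st, 3rd, 5th, ... of the partial from the right).
  doubled (with −9 where >9): 9 5 0 4 3 2 → sum 23
  kept as-is: 8 5 0 1 1 → sum 15
Total = 23 + 15 = 38.
Check digit = (10 − (38 mod 10)) mod 10 = 2.

2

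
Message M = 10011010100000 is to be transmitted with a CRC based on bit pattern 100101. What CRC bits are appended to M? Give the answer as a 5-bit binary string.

11110

Append 5 zeros: 1001101010000000000. Divide by 100101 (XOR where the leading bit is 1):
  pos 0: 100110 XOR 100101 = 000011
  pos 4: 111010 XOR 100101 = 011111
  pos 5: 111110 XOR 100101 = 011011
  pos 6: 110110 XOR 100101 = 010011
  pos 7: 100110 XOR 100101 = 000011
  pos 11: 110000 XOR 100101 = 010101
  pos 12: 101010 XOR 100101 = 001111
Remainder (last 5 bits) = 11110. This is the CRC / FCS.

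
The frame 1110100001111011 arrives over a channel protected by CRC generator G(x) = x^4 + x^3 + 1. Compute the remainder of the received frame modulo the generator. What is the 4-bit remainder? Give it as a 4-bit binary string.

0000

Modulo-2 division of 1110100001111011 by 11001:
  pos 0: 11101 XOR 11001 = 00100
  pos 2: 10000 XOR 11001 = 01001
  pos 3: 10010 XOR 11001 = 01011
  pos 4: 10110 XOR 11001 = 01111
  pos 5: 11111 XOR 11001 = 00110
  pos 7: 11011 XOR 11001 = 00010
  pos 10: 10101 XOR 11001 = 01100
  pos 11: 11001 XOR 11001 = 00000
Remainder = 0000 (zero — the frame passes the CRC check).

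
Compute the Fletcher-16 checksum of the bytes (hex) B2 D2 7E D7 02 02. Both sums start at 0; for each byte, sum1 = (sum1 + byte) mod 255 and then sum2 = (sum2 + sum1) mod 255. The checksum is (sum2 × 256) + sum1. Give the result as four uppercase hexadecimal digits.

D5DF

Running sums (mod 255):
  after byte 0 (B2): sum1=178, sum2=178
  after byte 1 (D2): sum1=133, sum2=56
  after byte 2 (7E): sum1=4, sum2=60
  after byte 3 (D7): sum1=219, sum2=24
  after byte 4 (02): sum1=221, sum2=245
  after byte 5 (02): sum1=223, sum2=213
Checksum = sum2·256 + sum1 = 213·256 + 223 = 54751 = 0xD5DF.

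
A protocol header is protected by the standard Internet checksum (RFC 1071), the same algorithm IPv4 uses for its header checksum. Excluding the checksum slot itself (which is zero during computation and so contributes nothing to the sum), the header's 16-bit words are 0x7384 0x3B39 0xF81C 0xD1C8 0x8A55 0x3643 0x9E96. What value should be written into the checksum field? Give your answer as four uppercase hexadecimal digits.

One's-complement addition (fold any carry out of bit 15 back into bit 0):
  0x7384 + 0x3B39 = 0x0AEBD
  0xAEBD + 0xF81C = 0x1A6D9 → wrap carry → 0xA6DA
  0xA6DA + 0xD1C8 = 0x178A2 → wrap carry → 0x78A3
  0x78A3 + 0x8A55 = 0x102F8 → wrap carry → 0x02F9
  0x02F9 + 0x3643 = 0x0393C
  0x393C + 0x9E96 = 0x0D7D2
One's-complement sum = 0xD7D2.
Checksum = ~0xD7D2 & 0xFFFF = 0x282D.

282D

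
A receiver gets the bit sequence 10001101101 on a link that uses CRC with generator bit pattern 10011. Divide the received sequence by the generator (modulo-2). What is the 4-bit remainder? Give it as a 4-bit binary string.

0000

Modulo-2 division of 10001101101 by 10011:
  pos 0: 10001 XOR 10011 = 00010
  pos 3: 10101 XOR 10011 = 00110
  pos 5: 11010 XOR 10011 = 01001
  pos 6: 10011 XOR 10011 = 00000
Remainder = 0000 (zero — the frame passes the CRC check).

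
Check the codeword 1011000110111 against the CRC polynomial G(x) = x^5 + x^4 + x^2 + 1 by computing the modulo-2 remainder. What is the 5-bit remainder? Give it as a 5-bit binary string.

Modulo-2 division of 1011000110111 by 110101:
  pos 0: 101100 XOR 110101 = 011001
  pos 1: 110010 XOR 110101 = 000111
  pos 4: 111110 XOR 110101 = 001011
  pos 6: 101111 XOR 110101 = 011010
  pos 7: 110101 XOR 110101 = 000000
Remainder = 00000 (zero — the frame passes the CRC check).

00000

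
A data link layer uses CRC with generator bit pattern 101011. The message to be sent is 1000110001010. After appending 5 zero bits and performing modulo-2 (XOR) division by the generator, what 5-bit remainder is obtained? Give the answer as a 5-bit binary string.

Append 5 zeros: 100011000101000000. Divide by 101011 (XOR where the leading bit is 1):
  pos 0: 100011 XOR 101011 = 001000
  pos 2: 100000 XOR 101011 = 001011
  pos 4: 101101 XOR 101011 = 000110
  pos 7: 110010 XOR 101011 = 011001
  pos 8: 110010 XOR 101011 = 011001
  pos 9: 110010 XOR 101011 = 011001
  pos 10: 110010 XOR 101011 = 011001
  pos 11: 110010 XOR 101011 = 011001
  pos 12: 110010 XOR 101011 = 011001
Remainder (last 5 bits) = 11001. This is the CRC / FCS.

11001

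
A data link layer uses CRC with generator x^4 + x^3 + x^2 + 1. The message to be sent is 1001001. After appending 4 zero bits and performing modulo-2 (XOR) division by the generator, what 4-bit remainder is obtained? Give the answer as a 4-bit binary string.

0100

Append 4 zeros: 10010010000. Divide by 11101 (XOR where the leading bit is 1):
  pos 0: 10010 XOR 11101 = 01111
  pos 1: 11110 XOR 11101 = 00011
  pos 4: 11100 XOR 11101 = 00001
Remainder (last 4 bits) = 0100. This is the CRC / FCS.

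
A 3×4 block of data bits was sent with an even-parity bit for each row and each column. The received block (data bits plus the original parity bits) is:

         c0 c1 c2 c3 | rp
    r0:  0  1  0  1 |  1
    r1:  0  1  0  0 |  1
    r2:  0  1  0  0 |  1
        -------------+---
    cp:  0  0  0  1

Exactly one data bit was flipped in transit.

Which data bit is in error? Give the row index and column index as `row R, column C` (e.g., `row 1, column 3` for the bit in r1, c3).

row 0, column 1

Recompute each row's even parity and compare to rp:
  r0: data parity 0, sent rp 1 → mismatch
  r1: data parity 1, sent rp 1 → ok
  r2: data parity 1, sent rp 1 → ok
Recompute each column's even parity and compare to cp:
  c0: data parity 0, sent cp 0 → ok
  c1: data parity 1, sent cp 0 → mismatch
  c2: data parity 0, sent cp 0 → ok
  c3: data parity 1, sent cp 1 → ok
Exactly one row (r0) and one column (c1) fail → the flipped bit is at their intersection.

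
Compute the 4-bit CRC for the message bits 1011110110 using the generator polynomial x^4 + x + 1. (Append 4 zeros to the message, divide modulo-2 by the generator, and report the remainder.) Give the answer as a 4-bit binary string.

0001

Append 4 zeros: 10111101100000. Divide by 10011 (XOR where the leading bit is 1):
  pos 0: 10111 XOR 10011 = 00100
  pos 2: 10010 XOR 10011 = 00001
  pos 6: 11100 XOR 10011 = 01111
  pos 7: 11110 XOR 10011 = 01101
  pos 8: 11010 XOR 10011 = 01001
  pos 9: 10010 XOR 10011 = 00001
Remainder (last 4 bits) = 0001. This is the CRC / FCS.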